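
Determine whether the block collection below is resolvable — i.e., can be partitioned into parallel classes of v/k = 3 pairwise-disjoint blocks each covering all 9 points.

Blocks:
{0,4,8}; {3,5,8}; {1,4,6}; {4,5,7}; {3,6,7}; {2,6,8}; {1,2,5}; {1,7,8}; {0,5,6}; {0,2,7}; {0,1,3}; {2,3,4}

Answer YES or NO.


v = 9, block size k = 3, number of blocks = 12.
For resolvability, blocks must partition into parallel classes of size v/k = 3.
Total blocks must therefore be a multiple of 3: 12 = 3·4 + 0 ⇒ divisible ✓.
Greedy packing gives 4 candidate class(es). Each should be a full parallel class (size 3, covers all 9 points).
  Class 1 (3 blocks): {0,4,8}; {3,6,7}; {1,2,5}. Points covered: [0, 1, 2, 3, 4, 5, 6, 7, 8].
  Class 2 (3 blocks): {3,5,8}; {1,4,6}; {0,2,7}. Points covered: [0, 1, 2, 3, 4, 5, 6, 7, 8].
  Class 3 (3 blocks): {4,5,7}; {2,6,8}; {0,1,3}. Points covered: [0, 1, 2, 3, 4, 5, 6, 7, 8].
  Class 4 (3 blocks): {1,7,8}; {0,5,6}; {2,3,4}. Points covered: [0, 1, 2, 3, 4, 5, 6, 7, 8].
All classes full (size 3)? YES. All classes cover every point? YES.
Resolvable? YES.

YES


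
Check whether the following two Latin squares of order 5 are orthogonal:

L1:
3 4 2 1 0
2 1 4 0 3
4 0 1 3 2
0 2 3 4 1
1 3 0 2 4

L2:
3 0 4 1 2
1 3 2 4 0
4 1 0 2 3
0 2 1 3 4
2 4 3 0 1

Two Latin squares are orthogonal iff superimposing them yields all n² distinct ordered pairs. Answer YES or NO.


Form the n² = 25 superimposed pairs (L1[i][j], L2[i][j]), row by row (rows and columns indexed from 0):
row 0: (3,3) (4,0) (2,4) (1,1) (0,2)
row 1: (2,1) (1,3) (4,2) (0,4) (3,0)
row 2: (4,4) (0,1) (1,0) (3,2) (2,3)
row 3: (0,0) (2,2) (3,1) (4,3) (1,4)
row 4: (1,2) (3,4) (0,3) (2,0) (4,1)
Orthogonality requires all 25 pairs distinct.
Check by first coordinate: for each symbol s of L1, list the L2 entries in the n cells where L1 = s; they must all differ.
  L1 = 0: L2 entries (in reading order) 2, 4, 1, 0, 3 — all 5 distinct ✓
  L1 = 1: L2 entries (in reading order) 1, 3, 0, 4, 2 — all 5 distinct ✓
  L1 = 2: L2 entries (in reading order) 4, 1, 3, 2, 0 — all 5 distinct ✓
  L1 = 3: L2 entries (in reading order) 3, 0, 2, 1, 4 — all 5 distinct ✓
  L1 = 4: L2 entries (in reading order) 0, 2, 4, 3, 1 — all 5 distinct ✓
Every symbol of L1 meets every symbol of L2 exactly once, so all 25 pairs are distinct (25 of 25).
Conclusion: YES.

YES


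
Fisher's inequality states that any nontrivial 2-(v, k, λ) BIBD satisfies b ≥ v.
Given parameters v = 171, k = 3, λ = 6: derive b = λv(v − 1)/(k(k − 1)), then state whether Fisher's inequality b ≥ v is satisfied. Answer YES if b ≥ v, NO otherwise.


r = λ(v − 1)/(k − 1) = 6·170/2 = 510.
b = vr/k = 171·510/3 = 29070.
Fisher's inequality: b ≥ v ⇔ 29070 ≥ 171? YES.

YES


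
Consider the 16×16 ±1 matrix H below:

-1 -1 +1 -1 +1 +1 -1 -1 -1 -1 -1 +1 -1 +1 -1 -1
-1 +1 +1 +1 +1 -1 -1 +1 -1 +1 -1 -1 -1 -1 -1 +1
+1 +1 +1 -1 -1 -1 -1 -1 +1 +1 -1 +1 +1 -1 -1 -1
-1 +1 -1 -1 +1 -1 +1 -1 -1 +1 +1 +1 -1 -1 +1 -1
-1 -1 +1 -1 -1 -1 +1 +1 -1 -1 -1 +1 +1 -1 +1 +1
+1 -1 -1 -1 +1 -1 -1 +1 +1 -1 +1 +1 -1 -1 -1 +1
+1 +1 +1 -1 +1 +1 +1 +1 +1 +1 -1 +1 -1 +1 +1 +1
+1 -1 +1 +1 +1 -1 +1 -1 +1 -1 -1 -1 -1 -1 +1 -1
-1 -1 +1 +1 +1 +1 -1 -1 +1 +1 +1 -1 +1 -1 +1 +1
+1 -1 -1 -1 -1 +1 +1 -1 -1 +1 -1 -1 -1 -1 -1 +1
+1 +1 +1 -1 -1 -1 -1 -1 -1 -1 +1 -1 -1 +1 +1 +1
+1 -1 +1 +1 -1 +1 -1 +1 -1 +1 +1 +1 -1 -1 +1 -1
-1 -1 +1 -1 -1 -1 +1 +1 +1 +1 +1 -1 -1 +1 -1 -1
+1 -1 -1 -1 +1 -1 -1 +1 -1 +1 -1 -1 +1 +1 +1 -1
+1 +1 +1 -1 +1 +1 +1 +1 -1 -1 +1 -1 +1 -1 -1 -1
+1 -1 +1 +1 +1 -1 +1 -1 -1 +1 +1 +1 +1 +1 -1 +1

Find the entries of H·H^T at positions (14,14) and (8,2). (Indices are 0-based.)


Row 2 of H: [1, 1, 1, -1, -1, -1, -1, -1, 1, 1, -1, 1, 1, -1, -1, -1].
Row 8 of H: [-1, -1, 1, 1, 1, 1, -1, -1, 1, 1, 1, -1, 1, -1, 1, 1].
Row 14 of H: [1, 1, 1, -1, 1, 1, 1, 1, -1, -1, 1, -1, 1, -1, -1, -1].
(H·H^T)[14][14] = Σ_j H[14][j]·H[14][j] = (1)² + (1)² + (1)² + (-1)² + (1)² + (1)² + (1)² + (1)² + (-1)² + (-1)² + (1)² + (-1)² + (1)² + (-1)² + (-1)² + (-1)² = 1 + 1 + 1 + 1 + 1 + 1 + 1 + 1 + 1 + 1 + 1 + 1 + 1 + 1 + 1 + 1 = 16.
(H·H^T)[8][2] = Σ_j H[8][j]·H[2][j] = (-1)·(1) + (-1)·(1) + (1)·(1) + (1)·(-1) + (1)·(-1) + (1)·(-1) + (-1)·(-1) + (-1)·(-1) + (1)·(1) + (1)·(1) + (1)·(-1) + (-1)·(1) + (1)·(1) + (-1)·(-1) + (1)·(-1) + (1)·(-1) = -1 + -1 + 1 + -1 + -1 + -1 + 1 + 1 + 1 + 1 + -1 + -1 + 1 + 1 + -1 + -1 = -2.
Rows 8 and 2 are not orthogonal (dot product = -2 ≠ 0), so H is not a Hadamard matrix.

(14,14) entry = 16; (8,2) entry = -2.


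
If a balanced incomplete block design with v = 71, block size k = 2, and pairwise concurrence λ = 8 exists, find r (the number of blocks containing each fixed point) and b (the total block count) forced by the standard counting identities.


Any 2-(v, k, λ) BIBD satisfies two necessary conditions:
  (i)  Each point sits in r blocks, and counting incidences through any fixed point gives r(k − 1) = λ(v − 1), so r = λ(v − 1)/(k − 1).
  (ii) Total incidences bk = vr, so b = vr/k.
Step 1: r = λ(v − 1)/(k − 1) = 8·(71 − 1)/(2 − 1) = 8·70/1 = 560/1 = 560.
Step 2: b = vr/k = 71·560/2 = 39760/2 = 19880.
Check integrality: r = 560 ∈ Z ✓, b = 19880 ∈ Z ✓.
(These identities are necessary conditions: they determine r and b for any design with these parameters, but do not by themselves prove that one exists.)

r = 560, b = 19880.


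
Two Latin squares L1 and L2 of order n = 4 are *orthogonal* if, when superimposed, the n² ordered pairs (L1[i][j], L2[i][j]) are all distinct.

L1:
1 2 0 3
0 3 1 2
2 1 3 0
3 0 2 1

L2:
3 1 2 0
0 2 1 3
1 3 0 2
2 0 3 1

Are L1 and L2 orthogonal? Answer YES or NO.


Form the n² = 16 superimposed pairs (L1[i][j], L2[i][j]), row by row (rows and columns indexed from 0):
row 0: (1,3) (2,1) (0,2) (3,0)
row 1: (0,0) (3,2) (1,1) (2,3)
row 2: (2,1) (1,3) (3,0) (0,2)
row 3: (3,2) (0,0) (2,3) (1,1)
Orthogonality requires all 16 pairs distinct.
But the pair (2,1) repeats: cell (0,1) has L1 = 2, L2 = 1, and cell (2,0) has L1 = 2, L2 = 1.
A repeated pair means some other pair never occurs (only 8 distinct pairs out of 16), so the squares are not orthogonal.
Conclusion: NO.

NO


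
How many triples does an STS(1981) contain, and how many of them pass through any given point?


An STS(v) is a 2-(v, 3, 1) BIBD: block size k = 3, λ = 1.
Replication: r(k − 1) = λ(v − 1) ⇒ r·2 = 1981 − 1 = 1980 ⇒ r = 990.
Block count: b = v(v − 1)/6 = 1981·1980/6 = 3922380/6 = 653730.

r = 990, b = 653730.


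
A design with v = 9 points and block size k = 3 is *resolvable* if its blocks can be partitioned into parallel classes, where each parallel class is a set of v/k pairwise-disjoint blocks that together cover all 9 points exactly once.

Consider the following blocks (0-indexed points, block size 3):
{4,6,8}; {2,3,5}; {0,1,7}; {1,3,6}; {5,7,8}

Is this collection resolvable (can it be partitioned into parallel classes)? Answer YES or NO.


v = 9, block size k = 3, number of blocks = 5.
For resolvability, blocks must partition into parallel classes of size v/k = 3.
Total blocks must therefore be a multiple of 3: 5 = 3·1 + 2 ⇒ not divisible ✗.
Resolvable? NO.

NO


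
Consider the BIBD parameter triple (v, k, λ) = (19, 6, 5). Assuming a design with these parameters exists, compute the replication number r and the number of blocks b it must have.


Any 2-(v, k, λ) BIBD satisfies two necessary conditions:
  (i)  Each point sits in r blocks, and counting incidences through any fixed point gives r(k − 1) = λ(v − 1), so r = λ(v − 1)/(k − 1).
  (ii) Total incidences bk = vr, so b = vr/k.
Step 1: r = λ(v − 1)/(k − 1) = 5·(19 − 1)/(6 − 1) = 5·18/5 = 90/5 = 18.
Step 2: b = vr/k = 19·18/6 = 342/6 = 57.
Check integrality: r = 18 ∈ Z ✓, b = 57 ∈ Z ✓.
(These identities are necessary conditions: they determine r and b for any design with these parameters, but do not by themselves prove that one exists.)

r = 18, b = 57.


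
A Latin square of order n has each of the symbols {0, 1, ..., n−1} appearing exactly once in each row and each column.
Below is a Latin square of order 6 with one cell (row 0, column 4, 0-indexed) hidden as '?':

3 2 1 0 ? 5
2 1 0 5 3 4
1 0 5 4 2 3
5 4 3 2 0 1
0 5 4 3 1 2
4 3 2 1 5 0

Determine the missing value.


Row 0 contains symbols [0, 1, 2, 3, 5] — missing [4].
Column 4 contains symbols [0, 1, 2, 3, 5] — missing [4].
The missing symbol must appear in both missing sets; intersection = [4].
Therefore the hidden value is 4.

Missing value = 4.


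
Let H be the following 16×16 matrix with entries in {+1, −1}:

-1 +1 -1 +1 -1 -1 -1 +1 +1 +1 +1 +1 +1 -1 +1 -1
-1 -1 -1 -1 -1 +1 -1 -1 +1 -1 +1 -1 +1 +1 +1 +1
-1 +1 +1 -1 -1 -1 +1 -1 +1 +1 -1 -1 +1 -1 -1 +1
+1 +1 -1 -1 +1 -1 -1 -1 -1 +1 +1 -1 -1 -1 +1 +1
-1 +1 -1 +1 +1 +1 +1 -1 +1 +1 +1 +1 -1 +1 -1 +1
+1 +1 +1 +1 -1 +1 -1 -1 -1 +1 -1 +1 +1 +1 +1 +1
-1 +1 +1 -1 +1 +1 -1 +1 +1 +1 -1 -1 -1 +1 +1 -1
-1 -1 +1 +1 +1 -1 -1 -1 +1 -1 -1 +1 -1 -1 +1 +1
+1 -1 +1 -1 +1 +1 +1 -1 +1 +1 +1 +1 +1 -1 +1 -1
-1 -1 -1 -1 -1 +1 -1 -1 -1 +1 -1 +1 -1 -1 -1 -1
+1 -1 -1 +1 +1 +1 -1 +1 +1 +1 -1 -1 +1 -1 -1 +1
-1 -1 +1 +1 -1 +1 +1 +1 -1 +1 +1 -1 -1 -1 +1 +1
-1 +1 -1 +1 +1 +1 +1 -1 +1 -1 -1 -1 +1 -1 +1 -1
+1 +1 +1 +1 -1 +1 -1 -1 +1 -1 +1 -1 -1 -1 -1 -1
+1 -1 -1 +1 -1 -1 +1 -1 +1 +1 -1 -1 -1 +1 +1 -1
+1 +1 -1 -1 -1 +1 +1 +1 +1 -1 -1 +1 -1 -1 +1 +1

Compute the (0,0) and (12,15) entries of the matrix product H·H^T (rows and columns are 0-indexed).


Row 0 of H: [-1, 1, -1, 1, -1, -1, -1, 1, 1, 1, 1, 1, 1, -1, 1, -1].
Row 12 of H: [-1, 1, -1, 1, 1, 1, 1, -1, 1, -1, -1, -1, 1, -1, 1, -1].
Row 15 of H: [1, 1, -1, -1, -1, 1, 1, 1, 1, -1, -1, 1, -1, -1, 1, 1].
(H·H^T)[0][0] = Σ_j H[0][j]·H[0][j] = (-1)² + (1)² + (-1)² + (1)² + (-1)² + (-1)² + (-1)² + (1)² + (1)² + (1)² + (1)² + (1)² + (1)² + (-1)² + (1)² + (-1)² = 1 + 1 + 1 + 1 + 1 + 1 + 1 + 1 + 1 + 1 + 1 + 1 + 1 + 1 + 1 + 1 = 16.
(H·H^T)[12][15] = Σ_j H[12][j]·H[15][j] = (-1)·(1) + (1)·(1) + (-1)·(-1) + (1)·(-1) + (1)·(-1) + (1)·(1) + (1)·(1) + (-1)·(1) + (1)·(1) + (-1)·(-1) + (-1)·(-1) + (-1)·(1) + (1)·(-1) + (-1)·(-1) + (1)·(1) + (-1)·(1) = -1 + 1 + 1 + -1 + -1 + 1 + 1 + -1 + 1 + 1 + 1 + -1 + -1 + 1 + 1 + -1 = 2.
Rows 12 and 15 are not orthogonal (dot product = 2 ≠ 0), so H is not a Hadamard matrix.

(0,0) entry = 16; (12,15) entry = 2.


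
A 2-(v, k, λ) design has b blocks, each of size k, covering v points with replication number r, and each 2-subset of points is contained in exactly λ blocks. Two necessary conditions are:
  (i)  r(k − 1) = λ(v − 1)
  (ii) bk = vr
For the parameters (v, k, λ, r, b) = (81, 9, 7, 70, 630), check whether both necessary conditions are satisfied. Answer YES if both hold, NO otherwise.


Condition (i): r(k − 1) = 70·8 = 560; λ(v − 1) = 7·80 = 560. Match? YES.
Condition (ii): bk = 630·9 = 5670; vr = 81·70 = 5670. Match? YES.
Both conditions hold? YES.

YES


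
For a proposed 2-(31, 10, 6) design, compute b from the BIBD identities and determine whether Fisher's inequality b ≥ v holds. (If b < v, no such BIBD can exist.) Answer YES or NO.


r = λ(v − 1)/(k − 1) = 6·30/9 = 20.
b = vr/k = 31·20/10 = 62.
Fisher's inequality: b ≥ v ⇔ 62 ≥ 31? YES.

YES


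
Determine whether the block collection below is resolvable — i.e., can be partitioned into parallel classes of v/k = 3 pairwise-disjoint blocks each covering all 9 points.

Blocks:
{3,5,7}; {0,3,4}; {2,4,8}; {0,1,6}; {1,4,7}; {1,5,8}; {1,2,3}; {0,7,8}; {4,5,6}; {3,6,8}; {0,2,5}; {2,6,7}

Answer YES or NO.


v = 9, block size k = 3, number of blocks = 12.
For resolvability, blocks must partition into parallel classes of size v/k = 3.
Total blocks must therefore be a multiple of 3: 12 = 3·4 + 0 ⇒ divisible ✓.
Greedy packing gives 4 candidate class(es). Each should be a full parallel class (size 3, covers all 9 points).
  Class 1 (3 blocks): {3,5,7}; {2,4,8}; {0,1,6}. Points covered: [0, 1, 2, 3, 4, 5, 6, 7, 8].
  Class 2 (3 blocks): {0,3,4}; {1,5,8}; {2,6,7}. Points covered: [0, 1, 2, 3, 4, 5, 6, 7, 8].
  Class 3 (3 blocks): {1,4,7}; {3,6,8}; {0,2,5}. Points covered: [0, 1, 2, 3, 4, 5, 6, 7, 8].
  Class 4 (3 blocks): {1,2,3}; {0,7,8}; {4,5,6}. Points covered: [0, 1, 2, 3, 4, 5, 6, 7, 8].
All classes full (size 3)? YES. All classes cover every point? YES.
Resolvable? YES.

YES


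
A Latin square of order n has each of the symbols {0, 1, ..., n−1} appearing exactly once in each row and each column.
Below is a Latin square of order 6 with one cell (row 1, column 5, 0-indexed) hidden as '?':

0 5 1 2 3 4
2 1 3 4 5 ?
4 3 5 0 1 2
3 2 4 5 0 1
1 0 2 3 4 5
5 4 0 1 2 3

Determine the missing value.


Row 1 contains symbols [1, 2, 3, 4, 5] — missing [0].
Column 5 contains symbols [1, 2, 3, 4, 5] — missing [0].
The missing symbol must appear in both missing sets; intersection = [0].
Therefore the hidden value is 0.

Missing value = 0.


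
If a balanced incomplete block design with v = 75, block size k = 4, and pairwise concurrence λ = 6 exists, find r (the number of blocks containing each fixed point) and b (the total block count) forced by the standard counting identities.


Any 2-(v, k, λ) BIBD satisfies two necessary conditions:
  (i)  Each point sits in r blocks, and counting incidences through any fixed point gives r(k − 1) = λ(v − 1), so r = λ(v − 1)/(k − 1).
  (ii) Total incidences bk = vr, so b = vr/k.
Step 1: r = λ(v − 1)/(k − 1) = 6·(75 − 1)/(4 − 1) = 6·74/3 = 444/3 = 148.
Step 2: b = vr/k = 75·148/4 = 11100/4 = 2775.
Check integrality: r = 148 ∈ Z ✓, b = 2775 ∈ Z ✓.
(These identities are necessary conditions: they determine r and b for any design with these parameters, but do not by themselves prove that one exists.)

r = 148, b = 2775.


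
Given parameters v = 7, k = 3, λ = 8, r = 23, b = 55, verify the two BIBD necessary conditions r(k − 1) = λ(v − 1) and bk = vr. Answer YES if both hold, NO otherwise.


Condition (i): r(k − 1) = 23·2 = 46; λ(v − 1) = 8·6 = 48. Match? NO.
Condition (ii): bk = 55·3 = 165; vr = 7·23 = 161. Match? NO.
Both conditions hold? NO.

NO


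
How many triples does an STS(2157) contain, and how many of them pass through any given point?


An STS(v) is a 2-(v, 3, 1) BIBD: block size k = 3, λ = 1.
Replication: r(k − 1) = λ(v − 1) ⇒ r·2 = 2157 − 1 = 2156 ⇒ r = 1078.
Block count: bk = vr ⇒ b·3 = 2157·1078 = 2325246 ⇒ b = 775082.

r = 1078, b = 775082.


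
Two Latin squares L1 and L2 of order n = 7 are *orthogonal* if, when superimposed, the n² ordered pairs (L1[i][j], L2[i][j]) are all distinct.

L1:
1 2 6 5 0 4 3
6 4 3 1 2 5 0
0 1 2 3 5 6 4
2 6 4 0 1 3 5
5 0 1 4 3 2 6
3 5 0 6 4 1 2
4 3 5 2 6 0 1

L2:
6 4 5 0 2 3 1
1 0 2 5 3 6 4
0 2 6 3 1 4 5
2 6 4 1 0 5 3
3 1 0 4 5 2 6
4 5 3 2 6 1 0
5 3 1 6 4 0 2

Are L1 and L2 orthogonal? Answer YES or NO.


Form the n² = 49 superimposed pairs (L1[i][j], L2[i][j]), row by row (rows and columns indexed from 0):
row 0: (1,6) (2,4) (6,5) (5,0) (0,2) (4,3) (3,1)
row 1: (6,1) (4,0) (3,2) (1,5) (2,3) (5,6) (0,4)
row 2: (0,0) (1,2) (2,6) (3,3) (5,1) (6,4) (4,5)
row 3: (2,2) (6,6) (4,4) (0,1) (1,0) (3,5) (5,3)
row 4: (5,3) (0,1) (1,0) (4,4) (3,5) (2,2) (6,6)
row 5: (3,4) (5,5) (0,3) (6,2) (4,6) (1,1) (2,0)
row 6: (4,5) (3,3) (5,1) (2,6) (6,4) (0,0) (1,2)
Orthogonality requires all 49 pairs distinct.
But the pair (5,3) repeats: cell (3,6) has L1 = 5, L2 = 3, and cell (4,0) has L1 = 5, L2 = 3.
A repeated pair means some other pair never occurs (only 35 distinct pairs out of 49), so the squares are not orthogonal.
Conclusion: NO.

NO


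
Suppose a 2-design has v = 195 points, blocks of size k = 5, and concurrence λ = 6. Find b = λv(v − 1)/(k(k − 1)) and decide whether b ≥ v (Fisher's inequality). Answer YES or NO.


b = λv(v − 1)/(k(k − 1)) = 6·195·194/(5·4) = 226980/20 = 11349.
Compare with v = 195: b ≥ v, so Fisher's inequality holds.

YES


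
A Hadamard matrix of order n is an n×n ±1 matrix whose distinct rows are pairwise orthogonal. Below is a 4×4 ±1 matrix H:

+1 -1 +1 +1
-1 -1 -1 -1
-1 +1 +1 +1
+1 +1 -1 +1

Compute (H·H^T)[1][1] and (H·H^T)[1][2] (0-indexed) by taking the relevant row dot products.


Row 1 of H: [-1, -1, -1, -1].
Row 2 of H: [-1, 1, 1, 1].
(H·H^T)[1][1] = Σ_j H[1][j]·H[1][j] = (-1)² + (-1)² + (-1)² + (-1)² = 1 + 1 + 1 + 1 = 4.
(H·H^T)[1][2] = Σ_j H[1][j]·H[2][j] = (-1)·(-1) + (-1)·(1) + (-1)·(1) + (-1)·(1) = 1 + -1 + -1 + -1 = -2.
Rows 1 and 2 are not orthogonal (dot product = -2 ≠ 0), so H is not a Hadamard matrix.

(1,1) entry = 4; (1,2) entry = -2.


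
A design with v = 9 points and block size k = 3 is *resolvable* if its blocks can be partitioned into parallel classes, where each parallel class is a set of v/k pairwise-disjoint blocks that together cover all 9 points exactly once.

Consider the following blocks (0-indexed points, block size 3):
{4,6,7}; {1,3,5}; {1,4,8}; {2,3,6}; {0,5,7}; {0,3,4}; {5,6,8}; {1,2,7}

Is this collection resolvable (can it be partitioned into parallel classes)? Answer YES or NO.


v = 9, block size k = 3, number of blocks = 8.
For resolvability, blocks must partition into parallel classes of size v/k = 3.
Total blocks must therefore be a multiple of 3: 8 = 3·2 + 2 ⇒ not divisible ✗.
Resolvable? NO.

NO


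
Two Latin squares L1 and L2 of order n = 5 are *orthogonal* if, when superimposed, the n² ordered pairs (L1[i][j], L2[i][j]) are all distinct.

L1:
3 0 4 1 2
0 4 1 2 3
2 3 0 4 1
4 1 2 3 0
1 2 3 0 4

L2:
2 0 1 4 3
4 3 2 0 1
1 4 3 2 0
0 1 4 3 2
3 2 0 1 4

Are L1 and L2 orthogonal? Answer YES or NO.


Form the n² = 25 superimposed pairs (L1[i][j], L2[i][j]), row by row (rows and columns indexed from 0):
row 0: (3,2) (0,0) (4,1) (1,4) (2,3)
row 1: (0,4) (4,3) (1,2) (2,0) (3,1)
row 2: (2,1) (3,4) (0,3) (4,2) (1,0)
row 3: (4,0) (1,1) (2,4) (3,3) (0,2)
row 4: (1,3) (2,2) (3,0) (0,1) (4,4)
Orthogonality requires all 25 pairs distinct.
Check by first coordinate: for each symbol s of L1, list the L2 entries in the n cells where L1 = s; they must all differ.
  L1 = 0: L2 entries (in reading order) 0, 4, 3, 2, 1 — all 5 distinct ✓
  L1 = 1: L2 entries (in reading order) 4, 2, 0, 1, 3 — all 5 distinct ✓
  L1 = 2: L2 entries (in reading order) 3, 0, 1, 4, 2 — all 5 distinct ✓
  L1 = 3: L2 entries (in reading order) 2, 1, 4, 3, 0 — all 5 distinct ✓
  L1 = 4: L2 entries (in reading order) 1, 3, 2, 0, 4 — all 5 distinct ✓
Every symbol of L1 meets every symbol of L2 exactly once, so all 25 pairs are distinct (25 of 25).
Conclusion: YES.

YES


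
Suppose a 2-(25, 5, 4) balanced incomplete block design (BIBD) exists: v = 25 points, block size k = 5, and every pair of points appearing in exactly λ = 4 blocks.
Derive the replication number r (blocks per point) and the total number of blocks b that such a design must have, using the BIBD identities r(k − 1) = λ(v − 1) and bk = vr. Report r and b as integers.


Any 2-(v, k, λ) BIBD satisfies two necessary conditions:
  (i)  Each point sits in r blocks, and counting incidences through any fixed point gives r(k − 1) = λ(v − 1), so r = λ(v − 1)/(k − 1).
  (ii) Total incidences bk = vr, so b = vr/k.
Step 1: r = λ(v − 1)/(k − 1) = 4·(25 − 1)/(5 − 1) = 4·24/4 = 96/4 = 24.
Step 2: b = vr/k = 25·24/5 = 600/5 = 120.
Check integrality: r = 24 ∈ Z ✓, b = 120 ∈ Z ✓.
(These identities are necessary conditions: they determine r and b for any design with these parameters, but do not by themselves prove that one exists.)

r = 24, b = 120.


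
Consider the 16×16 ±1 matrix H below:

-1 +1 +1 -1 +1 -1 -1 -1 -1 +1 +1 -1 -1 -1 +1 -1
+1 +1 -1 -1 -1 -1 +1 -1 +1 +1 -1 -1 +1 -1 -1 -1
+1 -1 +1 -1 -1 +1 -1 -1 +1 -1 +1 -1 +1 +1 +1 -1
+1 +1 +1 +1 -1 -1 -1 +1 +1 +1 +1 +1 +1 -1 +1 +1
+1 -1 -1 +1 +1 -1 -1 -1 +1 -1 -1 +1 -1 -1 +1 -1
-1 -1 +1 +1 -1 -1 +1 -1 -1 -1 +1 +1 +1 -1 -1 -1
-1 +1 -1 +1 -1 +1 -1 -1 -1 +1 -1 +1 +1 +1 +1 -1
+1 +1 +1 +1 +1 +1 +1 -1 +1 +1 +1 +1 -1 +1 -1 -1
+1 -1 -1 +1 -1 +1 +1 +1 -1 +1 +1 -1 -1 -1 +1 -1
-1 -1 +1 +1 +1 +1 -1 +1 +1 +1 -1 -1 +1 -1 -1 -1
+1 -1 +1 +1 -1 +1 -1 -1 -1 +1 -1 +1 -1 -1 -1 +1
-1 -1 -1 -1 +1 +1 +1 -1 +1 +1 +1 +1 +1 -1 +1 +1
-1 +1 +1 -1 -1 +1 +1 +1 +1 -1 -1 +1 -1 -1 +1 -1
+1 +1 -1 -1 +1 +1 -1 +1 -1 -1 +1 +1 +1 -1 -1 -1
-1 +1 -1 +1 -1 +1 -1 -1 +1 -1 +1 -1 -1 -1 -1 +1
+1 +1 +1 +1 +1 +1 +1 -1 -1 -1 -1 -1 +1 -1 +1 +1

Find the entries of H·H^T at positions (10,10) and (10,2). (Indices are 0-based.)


Row 2 of H: [1, -1, 1, -1, -1, 1, -1, -1, 1, -1, 1, -1, 1, 1, 1, -1].
Row 10 of H: [1, -1, 1, 1, -1, 1, -1, -1, -1, 1, -1, 1, -1, -1, -1, 1].
(H·H^T)[10][10] = Σ_j H[10][j]·H[10][j] = (1)² + (-1)² + (1)² + (1)² + (-1)² + (1)² + (-1)² + (-1)² + (-1)² + (1)² + (-1)² + (1)² + (-1)² + (-1)² + (-1)² + (1)² = 1 + 1 + 1 + 1 + 1 + 1 + 1 + 1 + 1 + 1 + 1 + 1 + 1 + 1 + 1 + 1 = 16.
(H·H^T)[10][2] = Σ_j H[10][j]·H[2][j] = (1)·(1) + (-1)·(-1) + (1)·(1) + (1)·(-1) + (-1)·(-1) + (1)·(1) + (-1)·(-1) + (-1)·(-1) + (-1)·(1) + (1)·(-1) + (-1)·(1) + (1)·(-1) + (-1)·(1) + (-1)·(1) + (-1)·(1) + (1)·(-1) = 1 + 1 + 1 + -1 + 1 + 1 + 1 + 1 + -1 + -1 + -1 + -1 + -1 + -1 + -1 + -1 = -2.
Rows 10 and 2 are not orthogonal (dot product = -2 ≠ 0), so H is not a Hadamard matrix.

(10,10) entry = 16; (10,2) entry = -2.


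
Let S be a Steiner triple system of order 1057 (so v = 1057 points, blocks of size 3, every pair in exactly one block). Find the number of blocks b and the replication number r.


An STS(v) is a 2-(v, 3, 1) BIBD: block size k = 3, λ = 1.
Replication: r(k − 1) = λ(v − 1) ⇒ r·2 = 1057 − 1 = 1056 ⇒ r = 528.
Block count: bk = vr ⇒ b·3 = 1057·528 = 558096 ⇒ b = 186032.
(Check via b = v(v − 1)/6 = 1057·1056/6 = 1116192/6 = 186032.)

r = 528, b = 186032.


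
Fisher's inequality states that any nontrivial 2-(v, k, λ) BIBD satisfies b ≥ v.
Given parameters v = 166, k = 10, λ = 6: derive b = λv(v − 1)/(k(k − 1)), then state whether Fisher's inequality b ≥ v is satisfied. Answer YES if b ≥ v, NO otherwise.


b = λv(v − 1)/(k(k − 1)) = 6·166·165/(10·9) = 164340/90 = 1826.
Compare with v = 166: b ≥ v, so Fisher's inequality holds.

YES


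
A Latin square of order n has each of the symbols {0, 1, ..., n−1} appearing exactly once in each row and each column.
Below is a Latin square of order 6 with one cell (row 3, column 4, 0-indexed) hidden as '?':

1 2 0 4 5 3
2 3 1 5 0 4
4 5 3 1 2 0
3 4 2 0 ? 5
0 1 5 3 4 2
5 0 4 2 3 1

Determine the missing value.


Row 3 contains symbols [0, 2, 3, 4, 5] — missing [1].
Column 4 contains symbols [0, 2, 3, 4, 5] — missing [1].
The missing symbol must appear in both missing sets; intersection = [1].
Therefore the hidden value is 1.

Missing value = 1.


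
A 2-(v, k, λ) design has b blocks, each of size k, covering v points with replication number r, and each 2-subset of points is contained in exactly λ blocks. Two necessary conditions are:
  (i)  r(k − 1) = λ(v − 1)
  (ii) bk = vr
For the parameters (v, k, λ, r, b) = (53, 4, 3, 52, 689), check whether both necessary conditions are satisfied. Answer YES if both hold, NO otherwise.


Condition (i): r(k − 1) = 52·3 = 156; λ(v − 1) = 3·52 = 156. Match? YES.
Condition (ii): bk = 689·4 = 2756; vr = 53·52 = 2756. Match? YES.
Both conditions hold? YES.

YES


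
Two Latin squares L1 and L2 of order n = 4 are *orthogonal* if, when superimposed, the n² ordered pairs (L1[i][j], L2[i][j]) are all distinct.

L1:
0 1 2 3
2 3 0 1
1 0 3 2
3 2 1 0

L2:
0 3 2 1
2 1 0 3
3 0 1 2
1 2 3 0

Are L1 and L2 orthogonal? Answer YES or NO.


Form the n² = 16 superimposed pairs (L1[i][j], L2[i][j]), row by row (rows and columns indexed from 0):
row 0: (0,0) (1,3) (2,2) (3,1)
row 1: (2,2) (3,1) (0,0) (1,3)
row 2: (1,3) (0,0) (3,1) (2,2)
row 3: (3,1) (2,2) (1,3) (0,0)
Orthogonality requires all 16 pairs distinct.
But the pair (2,2) repeats: cell (0,2) has L1 = 2, L2 = 2, and cell (1,0) has L1 = 2, L2 = 2.
A repeated pair means some other pair never occurs (only 4 distinct pairs out of 16), so the squares are not orthogonal.
Conclusion: NO.

NO


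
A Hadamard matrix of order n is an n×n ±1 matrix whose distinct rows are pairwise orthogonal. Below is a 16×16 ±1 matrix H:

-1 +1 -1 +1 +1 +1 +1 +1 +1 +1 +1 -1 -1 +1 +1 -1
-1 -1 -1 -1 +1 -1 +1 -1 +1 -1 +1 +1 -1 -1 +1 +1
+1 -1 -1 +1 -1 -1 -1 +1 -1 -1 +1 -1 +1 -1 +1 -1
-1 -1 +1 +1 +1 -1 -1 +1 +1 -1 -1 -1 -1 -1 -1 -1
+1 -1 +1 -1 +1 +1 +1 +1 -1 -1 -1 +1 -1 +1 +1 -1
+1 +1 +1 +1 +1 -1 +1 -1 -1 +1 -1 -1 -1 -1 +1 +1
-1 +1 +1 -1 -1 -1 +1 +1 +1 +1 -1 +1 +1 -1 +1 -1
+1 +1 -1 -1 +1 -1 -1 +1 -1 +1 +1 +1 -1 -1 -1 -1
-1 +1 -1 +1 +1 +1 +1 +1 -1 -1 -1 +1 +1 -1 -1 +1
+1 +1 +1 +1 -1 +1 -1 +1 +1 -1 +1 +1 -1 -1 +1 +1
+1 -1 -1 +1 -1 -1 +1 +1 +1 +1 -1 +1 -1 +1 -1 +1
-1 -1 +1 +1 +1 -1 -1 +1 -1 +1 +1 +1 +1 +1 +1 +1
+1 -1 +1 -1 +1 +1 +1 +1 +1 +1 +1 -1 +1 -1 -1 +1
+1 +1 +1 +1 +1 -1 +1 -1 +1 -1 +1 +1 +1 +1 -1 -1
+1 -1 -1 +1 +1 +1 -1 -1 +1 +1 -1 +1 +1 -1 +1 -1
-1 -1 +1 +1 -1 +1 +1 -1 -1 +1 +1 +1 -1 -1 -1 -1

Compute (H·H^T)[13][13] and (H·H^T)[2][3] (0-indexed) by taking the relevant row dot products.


Row 2 of H: [1, -1, -1, 1, -1, -1, -1, 1, -1, -1, 1, -1, 1, -1, 1, -1].
Row 3 of H: [-1, -1, 1, 1, 1, -1, -1, 1, 1, -1, -1, -1, -1, -1, -1, -1].
Row 13 of H: [1, 1, 1, 1, 1, -1, 1, -1, 1, -1, 1, 1, 1, 1, -1, -1].
(H·H^T)[13][13] = Σ_j H[13][j]·H[13][j] = (1)² + (1)² + (1)² + (1)² + (1)² + (-1)² + (1)² + (-1)² + (1)² + (-1)² + (1)² + (1)² + (1)² + (1)² + (-1)² + (-1)² = 1 + 1 + 1 + 1 + 1 + 1 + 1 + 1 + 1 + 1 + 1 + 1 + 1 + 1 + 1 + 1 = 16.
(H·H^T)[2][3] = Σ_j H[2][j]·H[3][j] = (1)·(-1) + (-1)·(-1) + (-1)·(1) + (1)·(1) + (-1)·(1) + (-1)·(-1) + (-1)·(-1) + (1)·(1) + (-1)·(1) + (-1)·(-1) + (1)·(-1) + (-1)·(-1) + (1)·(-1) + (-1)·(-1) + (1)·(-1) + (-1)·(-1) = -1 + 1 + -1 + 1 + -1 + 1 + 1 + 1 + -1 + 1 + -1 + 1 + -1 + 1 + -1 + 1 = 2.
Rows 2 and 3 are not orthogonal (dot product = 2 ≠ 0), so H is not a Hadamard matrix.

(13,13) entry = 16; (2,3) entry = 2.


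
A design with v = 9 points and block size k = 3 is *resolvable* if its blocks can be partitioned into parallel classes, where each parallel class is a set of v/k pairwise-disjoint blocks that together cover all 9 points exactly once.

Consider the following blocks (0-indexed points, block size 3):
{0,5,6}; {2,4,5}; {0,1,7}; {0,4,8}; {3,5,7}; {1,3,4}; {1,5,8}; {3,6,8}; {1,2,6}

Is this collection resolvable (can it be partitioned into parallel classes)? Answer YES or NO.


v = 9, block size k = 3, number of blocks = 9.
For resolvability, blocks must partition into parallel classes of size v/k = 3.
Total blocks must therefore be a multiple of 3: 9 = 3·3 + 0 ⇒ divisible ✓.
Consider block {0,5,6}. The only other block(s) in the collection disjoint from it are {1,3,4} — just 1 block(s). Any parallel class containing {0,5,6} would need 2 other blocks each disjoint from it, so no parallel class of size 3 can contain {0,5,6}.
Since every block must belong to some parallel class in a resolution, the collection cannot be partitioned into parallel classes.
Resolvable? NO.

NO


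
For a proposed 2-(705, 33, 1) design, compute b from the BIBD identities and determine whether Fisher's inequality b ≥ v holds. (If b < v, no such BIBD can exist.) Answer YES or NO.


b = λv(v − 1)/(k(k − 1)) = 1·705·704/(33·32) = 496320/1056 = 470.
Compare with v = 705: b < v, so Fisher's inequality fails.

NO


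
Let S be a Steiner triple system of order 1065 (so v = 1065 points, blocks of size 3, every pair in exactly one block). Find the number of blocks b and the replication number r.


An STS(v) is a 2-(v, 3, 1) BIBD: block size k = 3, λ = 1.
Replication: r(k − 1) = λ(v − 1) ⇒ r·2 = 1065 − 1 = 1064 ⇒ r = 532.
Block count: b = v(v − 1)/6 = 1065·1064/6 = 1133160/6 = 188860.
(Check via bk = vr: 188860·3 = 566580 = 1065·532 = 566580 ✓.)

r = 532, b = 188860.


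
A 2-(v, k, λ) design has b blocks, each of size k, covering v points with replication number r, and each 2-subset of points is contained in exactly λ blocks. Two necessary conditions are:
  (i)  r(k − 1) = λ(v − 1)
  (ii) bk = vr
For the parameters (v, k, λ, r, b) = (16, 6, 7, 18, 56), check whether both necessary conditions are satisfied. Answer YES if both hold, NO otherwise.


Condition (i): r(k − 1) = 18·5 = 90; λ(v − 1) = 7·15 = 105. Match? NO.
Condition (ii): bk = 56·6 = 336; vr = 16·18 = 288. Match? NO.
Both conditions hold? NO.

NO


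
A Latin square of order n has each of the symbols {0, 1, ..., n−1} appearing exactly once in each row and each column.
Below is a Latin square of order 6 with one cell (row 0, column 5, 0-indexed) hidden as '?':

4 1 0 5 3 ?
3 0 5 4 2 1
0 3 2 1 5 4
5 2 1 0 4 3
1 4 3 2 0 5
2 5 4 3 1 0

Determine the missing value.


Row 0 contains symbols [0, 1, 3, 4, 5] — missing [2].
Column 5 contains symbols [0, 1, 3, 4, 5] — missing [2].
The missing symbol must appear in both missing sets; intersection = [2].
Therefore the hidden value is 2.

Missing value = 2.


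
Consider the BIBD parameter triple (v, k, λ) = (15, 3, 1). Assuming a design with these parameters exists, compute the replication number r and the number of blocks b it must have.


Any 2-(v, k, λ) BIBD satisfies two necessary conditions:
  (i)  Each point sits in r blocks, and counting incidences through any fixed point gives r(k − 1) = λ(v − 1), so r = λ(v − 1)/(k − 1).
  (ii) Total incidences bk = vr, so b = vr/k.
Step 1: r = λ(v − 1)/(k − 1) = 1·(15 − 1)/(3 − 1) = 1·14/2 = 14/2 = 7.
Step 2: b = vr/k = 15·7/3 = 105/3 = 35.
Check integrality: r = 7 ∈ Z ✓, b = 35 ∈ Z ✓.
(These identities are necessary conditions: they determine r and b for any design with these parameters, but do not by themselves prove that one exists.)

r = 7, b = 35.


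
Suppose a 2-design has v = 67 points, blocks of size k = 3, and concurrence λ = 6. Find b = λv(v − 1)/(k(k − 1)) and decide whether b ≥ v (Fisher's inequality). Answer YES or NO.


b = λv(v − 1)/(k(k − 1)) = 6·67·66/(3·2) = 26532/6 = 4422.
Compare with v = 67: b ≥ v, so Fisher's inequality holds.

YES


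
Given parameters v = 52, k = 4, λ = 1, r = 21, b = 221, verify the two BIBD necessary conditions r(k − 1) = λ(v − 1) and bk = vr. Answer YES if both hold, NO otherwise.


Condition (i): r(k − 1) = 21·3 = 63; λ(v − 1) = 1·51 = 51. Match? NO.
Condition (ii): bk = 221·4 = 884; vr = 52·21 = 1092. Match? NO.
Both conditions hold? NO.

NO


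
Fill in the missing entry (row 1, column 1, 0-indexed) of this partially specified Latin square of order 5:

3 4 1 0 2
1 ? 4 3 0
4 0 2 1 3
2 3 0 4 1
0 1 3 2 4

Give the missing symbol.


Row 1 contains symbols [0, 1, 3, 4] — missing [2].
Column 1 contains symbols [0, 1, 3, 4] — missing [2].
The missing symbol must appear in both missing sets; intersection = [2].
Therefore the hidden value is 2.

Missing value = 2.


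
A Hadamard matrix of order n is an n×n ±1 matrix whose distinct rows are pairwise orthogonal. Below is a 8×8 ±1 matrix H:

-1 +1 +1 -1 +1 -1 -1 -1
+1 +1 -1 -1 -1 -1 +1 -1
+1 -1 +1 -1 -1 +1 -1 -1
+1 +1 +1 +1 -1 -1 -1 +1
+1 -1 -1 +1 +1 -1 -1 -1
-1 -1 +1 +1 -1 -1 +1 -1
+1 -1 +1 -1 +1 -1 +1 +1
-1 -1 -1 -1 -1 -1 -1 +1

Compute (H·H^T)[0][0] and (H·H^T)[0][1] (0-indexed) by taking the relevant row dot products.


Row 0 of H: [-1, 1, 1, -1, 1, -1, -1, -1].
Row 1 of H: [1, 1, -1, -1, -1, -1, 1, -1].
(H·H^T)[0][0] = Σ_j H[0][j]·H[0][j] = (-1)² + (1)² + (1)² + (-1)² + (1)² + (-1)² + (-1)² + (-1)² = 1 + 1 + 1 + 1 + 1 + 1 + 1 + 1 = 8.
(H·H^T)[0][1] = Σ_j H[0][j]·H[1][j] = (-1)·(1) + (1)·(1) + (1)·(-1) + (-1)·(-1) + (1)·(-1) + (-1)·(-1) + (-1)·(1) + (-1)·(-1) = -1 + 1 + -1 + 1 + -1 + 1 + -1 + 1 = 0.
So rows 0 and 1 are orthogonal; the diagonal entry equals n = 8.

(0,0) entry = 8; (0,1) entry = 0.


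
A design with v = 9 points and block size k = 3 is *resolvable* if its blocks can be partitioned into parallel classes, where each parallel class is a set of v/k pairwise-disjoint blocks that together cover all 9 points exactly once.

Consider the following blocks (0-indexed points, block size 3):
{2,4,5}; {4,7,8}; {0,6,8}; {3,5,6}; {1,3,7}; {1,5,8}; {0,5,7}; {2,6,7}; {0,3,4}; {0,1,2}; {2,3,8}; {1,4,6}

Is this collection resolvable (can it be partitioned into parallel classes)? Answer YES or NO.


v = 9, block size k = 3, number of blocks = 12.
For resolvability, blocks must partition into parallel classes of size v/k = 3.
Total blocks must therefore be a multiple of 3: 12 = 3·4 + 0 ⇒ divisible ✓.
Greedy packing gives 4 candidate class(es). Each should be a full parallel class (size 3, covers all 9 points).
  Class 1 (3 blocks): {2,4,5}; {0,6,8}; {1,3,7}. Points covered: [0, 1, 2, 3, 4, 5, 6, 7, 8].
  Class 2 (3 blocks): {4,7,8}; {3,5,6}; {0,1,2}. Points covered: [0, 1, 2, 3, 4, 5, 6, 7, 8].
  Class 3 (3 blocks): {1,5,8}; {2,6,7}; {0,3,4}. Points covered: [0, 1, 2, 3, 4, 5, 6, 7, 8].
  Class 4 (3 blocks): {0,5,7}; {2,3,8}; {1,4,6}. Points covered: [0, 1, 2, 3, 4, 5, 6, 7, 8].
All classes full (size 3)? YES. All classes cover every point? YES.
Resolvable? YES.

YES


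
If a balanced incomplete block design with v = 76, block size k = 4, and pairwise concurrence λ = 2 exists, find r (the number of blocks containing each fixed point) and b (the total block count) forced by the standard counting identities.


Any 2-(v, k, λ) BIBD satisfies two necessary conditions:
  (i)  Each point sits in r blocks, and counting incidences through any fixed point gives r(k − 1) = λ(v − 1), so r = λ(v − 1)/(k − 1).
  (ii) Total incidences bk = vr, so b = vr/k.
Step 1: r = λ(v − 1)/(k − 1) = 2·(76 − 1)/(4 − 1) = 2·75/3 = 150/3 = 50.
Step 2: b = vr/k = 76·50/4 = 3800/4 = 950.
Check integrality: r = 50 ∈ Z ✓, b = 950 ∈ Z ✓.
(These identities are necessary conditions: they determine r and b for any design with these parameters, but do not by themselves prove that one exists.)

r = 50, b = 950.


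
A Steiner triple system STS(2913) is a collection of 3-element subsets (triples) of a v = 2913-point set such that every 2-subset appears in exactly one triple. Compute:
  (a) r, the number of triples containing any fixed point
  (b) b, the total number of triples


An STS(v) is a 2-(v, 3, 1) BIBD: block size k = 3, λ = 1.
Replication: r(k − 1) = λ(v − 1) ⇒ r·2 = 2913 − 1 = 2912 ⇒ r = 1456.
Block count: b = v(v − 1)/6 = 2913·2912/6 = 8482656/6 = 1413776.
(Check via bk = vr: 1413776·3 = 4241328 = 2913·1456 = 4241328 ✓.)

r = 1456, b = 1413776.


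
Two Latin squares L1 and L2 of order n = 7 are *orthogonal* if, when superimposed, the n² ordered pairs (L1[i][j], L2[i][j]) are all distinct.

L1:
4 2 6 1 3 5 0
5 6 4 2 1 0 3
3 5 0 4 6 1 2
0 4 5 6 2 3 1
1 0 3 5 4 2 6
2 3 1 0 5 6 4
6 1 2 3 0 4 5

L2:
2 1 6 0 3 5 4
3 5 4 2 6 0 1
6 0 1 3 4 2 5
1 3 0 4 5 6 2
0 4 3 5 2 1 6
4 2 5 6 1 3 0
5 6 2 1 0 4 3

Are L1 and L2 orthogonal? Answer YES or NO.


Form the n² = 49 superimposed pairs (L1[i][j], L2[i][j]), row by row (rows and columns indexed from 0):
row 0: (4,2) (2,1) (6,6) (1,0) (3,3) (5,5) (0,4)
row 1: (5,3) (6,5) (4,4) (2,2) (1,6) (0,0) (3,1)
row 2: (3,6) (5,0) (0,1) (4,3) (6,4) (1,2) (2,5)
row 3: (0,1) (4,3) (5,0) (6,4) (2,5) (3,6) (1,2)
row 4: (1,0) (0,4) (3,3) (5,5) (4,2) (2,1) (6,6)
row 5: (2,4) (3,2) (1,5) (0,6) (5,1) (6,3) (4,0)
row 6: (6,5) (1,6) (2,2) (3,1) (0,0) (4,4) (5,3)
Orthogonality requires all 49 pairs distinct.
But the pair (0,1) repeats: cell (2,2) has L1 = 0, L2 = 1, and cell (3,0) has L1 = 0, L2 = 1.
A repeated pair means some other pair never occurs (only 28 distinct pairs out of 49), so the squares are not orthogonal.
Conclusion: NO.

NO


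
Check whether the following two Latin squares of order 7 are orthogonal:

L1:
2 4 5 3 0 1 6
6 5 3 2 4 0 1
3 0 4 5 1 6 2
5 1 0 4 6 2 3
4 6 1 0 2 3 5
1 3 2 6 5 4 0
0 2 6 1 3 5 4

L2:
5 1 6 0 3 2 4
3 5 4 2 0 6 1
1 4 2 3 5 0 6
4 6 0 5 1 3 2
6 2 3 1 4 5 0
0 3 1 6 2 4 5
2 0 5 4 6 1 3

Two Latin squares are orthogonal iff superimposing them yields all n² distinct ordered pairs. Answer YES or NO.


Form the n² = 49 superimposed pairs (L1[i][j], L2[i][j]), row by row (rows and columns indexed from 0):
row 0: (2,5) (4,1) (5,6) (3,0) (0,3) (1,2) (6,4)
row 1: (6,3) (5,5) (3,4) (2,2) (4,0) (0,6) (1,1)
row 2: (3,1) (0,4) (4,2) (5,3) (1,5) (6,0) (2,6)
row 3: (5,4) (1,6) (0,0) (4,5) (6,1) (2,3) (3,2)
row 4: (4,6) (6,2) (1,3) (0,1) (2,4) (3,5) (5,0)
row 5: (1,0) (3,3) (2,1) (6,6) (5,2) (4,4) (0,5)
row 6: (0,2) (2,0) (6,5) (1,4) (3,6) (5,1) (4,3)
Orthogonality requires all 49 pairs distinct.
Check by first coordinate: for each symbol s of L1, list the L2 entries in the n cells where L1 = s; they must all differ.
  L1 = 0: L2 entries (in reading order) 3, 6, 4, 0, 1, 5, 2 — all 7 distinct ✓
  L1 = 1: L2 entries (in reading order) 2, 1, 5, 6, 3, 0, 4 — all 7 distinct ✓
  L1 = 2: L2 entries (in reading order) 5, 2, 6, 3, 4, 1, 0 — all 7 distinct ✓
  L1 = 3: L2 entries (in reading order) 0, 4, 1, 2, 5, 3, 6 — all 7 distinct ✓
  L1 = 4: L2 entries (in reading order) 1, 0, 2, 5, 6, 4, 3 — all 7 distinct ✓
  L1 = 5: L2 entries (in reading order) 6, 5, 3, 4, 0, 2, 1 — all 7 distinct ✓
  L1 = 6: L2 entries (in reading order) 4, 3, 0, 1, 2, 6, 5 — all 7 distinct ✓
Every symbol of L1 meets every symbol of L2 exactly once, so all 49 pairs are distinct (49 of 49).
Conclusion: YES.

YES


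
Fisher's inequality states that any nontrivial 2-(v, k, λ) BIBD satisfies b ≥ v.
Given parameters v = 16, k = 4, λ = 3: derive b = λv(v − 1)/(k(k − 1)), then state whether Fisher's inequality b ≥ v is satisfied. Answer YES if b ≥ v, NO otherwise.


r = λ(v − 1)/(k − 1) = 3·15/3 = 15.
b = vr/k = 16·15/4 = 60.
Fisher's inequality: b ≥ v ⇔ 60 ≥ 16? YES.

YES


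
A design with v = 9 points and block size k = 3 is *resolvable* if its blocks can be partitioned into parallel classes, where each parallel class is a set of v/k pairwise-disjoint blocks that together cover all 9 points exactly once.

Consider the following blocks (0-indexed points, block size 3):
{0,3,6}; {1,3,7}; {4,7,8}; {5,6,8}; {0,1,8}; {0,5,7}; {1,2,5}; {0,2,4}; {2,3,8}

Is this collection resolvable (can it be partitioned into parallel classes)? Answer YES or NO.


v = 9, block size k = 3, number of blocks = 9.
For resolvability, blocks must partition into parallel classes of size v/k = 3.
Total blocks must therefore be a multiple of 3: 9 = 3·3 + 0 ⇒ divisible ✓.
Consider block {0,1,8}. It intersects every other block in the collection, so no parallel class of size 3 can contain it.
Since every block must belong to some parallel class in a resolution, the collection cannot be partitioned into parallel classes.
Resolvable? NO.

NO


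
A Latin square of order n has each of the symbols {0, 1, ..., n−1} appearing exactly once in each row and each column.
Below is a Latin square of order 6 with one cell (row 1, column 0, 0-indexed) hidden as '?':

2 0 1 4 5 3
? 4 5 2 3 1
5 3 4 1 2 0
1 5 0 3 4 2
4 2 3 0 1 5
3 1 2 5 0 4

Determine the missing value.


Row 1 contains symbols [1, 2, 3, 4, 5] — missing [0].
Column 0 contains symbols [1, 2, 3, 4, 5] — missing [0].
The missing symbol must appear in both missing sets; intersection = [0].
Therefore the hidden value is 0.

Missing value = 0.


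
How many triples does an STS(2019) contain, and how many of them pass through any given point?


An STS(v) is a 2-(v, 3, 1) BIBD: block size k = 3, λ = 1.
Replication: r(k − 1) = λ(v − 1) ⇒ r·2 = 2019 − 1 = 2018 ⇒ r = 1009.
Block count: b = v(v − 1)/6 = 2019·2018/6 = 4074342/6 = 679057.
(Check via bk = vr: 679057·3 = 2037171 = 2019·1009 = 2037171 ✓.)

r = 1009, b = 679057.


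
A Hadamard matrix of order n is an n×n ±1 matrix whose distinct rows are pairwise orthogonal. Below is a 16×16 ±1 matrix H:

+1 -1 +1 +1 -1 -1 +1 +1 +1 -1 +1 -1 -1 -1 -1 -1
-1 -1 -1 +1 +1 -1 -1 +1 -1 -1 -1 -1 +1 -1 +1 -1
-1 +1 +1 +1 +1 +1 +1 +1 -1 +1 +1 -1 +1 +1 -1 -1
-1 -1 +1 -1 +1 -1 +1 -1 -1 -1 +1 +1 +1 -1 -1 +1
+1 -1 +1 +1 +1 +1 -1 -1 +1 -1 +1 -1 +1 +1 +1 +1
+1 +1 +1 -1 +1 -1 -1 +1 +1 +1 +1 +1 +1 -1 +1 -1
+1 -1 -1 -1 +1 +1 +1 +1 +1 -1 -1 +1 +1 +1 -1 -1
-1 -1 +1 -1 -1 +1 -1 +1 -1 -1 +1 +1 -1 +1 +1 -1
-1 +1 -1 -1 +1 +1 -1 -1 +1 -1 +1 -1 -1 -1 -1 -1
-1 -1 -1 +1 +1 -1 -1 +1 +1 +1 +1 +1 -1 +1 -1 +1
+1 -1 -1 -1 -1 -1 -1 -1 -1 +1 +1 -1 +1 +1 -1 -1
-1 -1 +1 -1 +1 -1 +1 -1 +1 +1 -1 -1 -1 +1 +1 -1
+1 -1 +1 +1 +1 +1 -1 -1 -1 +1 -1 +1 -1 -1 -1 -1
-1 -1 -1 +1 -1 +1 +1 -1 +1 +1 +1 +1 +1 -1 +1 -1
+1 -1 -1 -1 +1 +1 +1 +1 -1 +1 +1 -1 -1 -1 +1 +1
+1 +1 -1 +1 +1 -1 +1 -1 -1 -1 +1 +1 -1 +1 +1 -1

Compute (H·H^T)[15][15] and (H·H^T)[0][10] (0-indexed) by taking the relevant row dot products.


Row 0 of H: [1, -1, 1, 1, -1, -1, 1, 1, 1, -1, 1, -1, -1, -1, -1, -1].
Row 10 of H: [1, -1, -1, -1, -1, -1, -1, -1, -1, 1, 1, -1, 1, 1, -1, -1].
Row 15 of H: [1, 1, -1, 1, 1, -1, 1, -1, -1, -1, 1, 1, -1, 1, 1, -1].
(H·H^T)[15][15] = Σ_j H[15][j]·H[15][j] = (1)² + (1)² + (-1)² + (1)² + (1)² + (-1)² + (1)² + (-1)² + (-1)² + (-1)² + (1)² + (1)² + (-1)² + (1)² + (1)² + (-1)² = 1 + 1 + 1 + 1 + 1 + 1 + 1 + 1 + 1 + 1 + 1 + 1 + 1 + 1 + 1 + 1 = 16.
(H·H^T)[0][10] = Σ_j H[0][j]·H[10][j] = (1)·(1) + (-1)·(-1) + (1)·(-1) + (1)·(-1) + (-1)·(-1) + (-1)·(-1) + (1)·(-1) + (1)·(-1) + (1)·(-1) + (-1)·(1) + (1)·(1) + (-1)·(-1) + (-1)·(1) + (-1)·(1) + (-1)·(-1) + (-1)·(-1) = 1 + 1 + -1 + -1 + 1 + 1 + -1 + -1 + -1 + -1 + 1 + 1 + -1 + -1 + 1 + 1 = 0.
So rows 0 and 10 are orthogonal; the diagonal entry equals n = 16.

(15,15) entry = 16; (0,10) entry = 0.
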